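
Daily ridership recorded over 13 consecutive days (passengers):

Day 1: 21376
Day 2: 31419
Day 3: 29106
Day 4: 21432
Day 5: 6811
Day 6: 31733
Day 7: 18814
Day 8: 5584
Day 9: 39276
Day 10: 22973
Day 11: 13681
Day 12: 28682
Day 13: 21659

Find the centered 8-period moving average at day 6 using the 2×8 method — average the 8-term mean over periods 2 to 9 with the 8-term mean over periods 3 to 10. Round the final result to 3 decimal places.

22494.000

Sum over 2–9: 31419 + 29106 + 21432 + 6811 + 31733 + 18814 + 5584 + 39276 = 184175
Sum over 3–10: 29106 + 21432 + 6811 + 31733 + 18814 + 5584 + 39276 + 22973 = 175729
CMA at t=6 = (184175 + 175729) / (2·8) = 359904 / 16 = 22494.000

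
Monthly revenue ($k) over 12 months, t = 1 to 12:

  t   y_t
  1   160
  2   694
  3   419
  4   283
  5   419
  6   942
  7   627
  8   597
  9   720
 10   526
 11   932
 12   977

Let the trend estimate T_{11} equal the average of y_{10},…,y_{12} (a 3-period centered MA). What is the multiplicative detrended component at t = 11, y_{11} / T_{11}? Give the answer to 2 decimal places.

1.15

Trend T_11 = (526 + 932 + 977) / 3 = 2435/3 = 811.6667
Ratio to trend: 932 / 811.6667 = 1.15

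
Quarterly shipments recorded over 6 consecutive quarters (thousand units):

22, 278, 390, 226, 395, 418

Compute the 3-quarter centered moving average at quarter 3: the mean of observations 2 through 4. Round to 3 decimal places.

298.000

Sum of periods 2–4: 278 + 390 + 226 = 894
Divide by 3: 894 / 3 = 298.000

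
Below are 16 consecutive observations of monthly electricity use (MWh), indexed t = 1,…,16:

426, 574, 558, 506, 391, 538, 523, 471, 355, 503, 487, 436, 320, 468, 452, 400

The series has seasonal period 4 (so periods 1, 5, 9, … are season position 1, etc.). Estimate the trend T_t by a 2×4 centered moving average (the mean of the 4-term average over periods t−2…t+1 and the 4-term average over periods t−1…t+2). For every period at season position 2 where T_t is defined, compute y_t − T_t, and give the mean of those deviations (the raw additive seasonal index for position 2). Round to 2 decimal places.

Season position 2 occurs at t = 6, 10, 14 (where T_t is defined).
t=6: T_6 = 485.1250; y_6 − T_6 = 538 − 485.1250 = 52.8750
t=10: T_10 = 449.6250; y_10 − T_10 = 503 − 449.6250 = 53.3750
t=14: T_14 = 414.5000; y_14 − T_14 = 468 − 414.5000 = 53.5000
Mean deviation: (52.8750 + 53.3750 + 53.5000) / 3 = 53.25

53.25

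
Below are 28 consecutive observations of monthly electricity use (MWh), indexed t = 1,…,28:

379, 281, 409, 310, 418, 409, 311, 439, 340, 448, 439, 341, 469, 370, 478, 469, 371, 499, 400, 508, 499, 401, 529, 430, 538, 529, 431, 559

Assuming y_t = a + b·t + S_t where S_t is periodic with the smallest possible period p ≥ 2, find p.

First differences y_{t+1} − y_t: -98, 128, -99, 108, -9, -98, 128, -99, 108, -9, -98, 128, …
The difference pattern repeats every 5 terms and not for any smaller step, so p = 5.

5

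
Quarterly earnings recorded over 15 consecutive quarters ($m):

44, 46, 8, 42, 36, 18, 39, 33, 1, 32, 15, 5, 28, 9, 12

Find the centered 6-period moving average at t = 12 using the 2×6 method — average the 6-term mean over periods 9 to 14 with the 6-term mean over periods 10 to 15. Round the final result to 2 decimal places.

Sum over 9–14: 1 + 32 + 15 + 5 + 28 + 9 = 90
Sum over 10–15: 32 + 15 + 5 + 28 + 9 + 12 = 101
CMA at t=12 = (90 + 101) / (2·6) = 191 / 12 = 15.92

15.92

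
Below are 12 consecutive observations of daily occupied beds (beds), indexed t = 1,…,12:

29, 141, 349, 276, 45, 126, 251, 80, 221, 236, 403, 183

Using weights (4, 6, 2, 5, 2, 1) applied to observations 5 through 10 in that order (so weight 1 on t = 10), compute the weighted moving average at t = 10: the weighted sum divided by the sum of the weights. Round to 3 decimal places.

Weighted sum: 4·45 + 6·126 + 2·251 + 5·80 + 2·221 + 1·236 = 180 + 756 + 502 + 400 + 442 + 236 = 2516
Weight total: 4 + 6 + 2 + 5 + 2 + 1 = 20
WMA = 2516 / 20 = 125.800

125.800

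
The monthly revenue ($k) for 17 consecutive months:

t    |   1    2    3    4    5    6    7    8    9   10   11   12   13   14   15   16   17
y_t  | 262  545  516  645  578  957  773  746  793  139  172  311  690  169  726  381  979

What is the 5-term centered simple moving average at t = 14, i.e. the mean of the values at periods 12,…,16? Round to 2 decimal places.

Sum of periods 12–16: 311 + 690 + 169 + 726 + 381 = 2277
Divide by 5: 2277 / 5 = 455.40

455.40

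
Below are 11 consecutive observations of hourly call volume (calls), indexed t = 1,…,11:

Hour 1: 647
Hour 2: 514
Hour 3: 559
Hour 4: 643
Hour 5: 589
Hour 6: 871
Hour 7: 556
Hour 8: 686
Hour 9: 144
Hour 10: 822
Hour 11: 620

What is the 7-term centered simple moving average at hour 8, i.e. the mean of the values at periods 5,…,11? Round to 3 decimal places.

Sum of periods 5–11: 589 + 871 + 556 + 686 + 144 + 822 + 620 = 4288
Divide by 7: 4288 / 7 = 612.571

612.571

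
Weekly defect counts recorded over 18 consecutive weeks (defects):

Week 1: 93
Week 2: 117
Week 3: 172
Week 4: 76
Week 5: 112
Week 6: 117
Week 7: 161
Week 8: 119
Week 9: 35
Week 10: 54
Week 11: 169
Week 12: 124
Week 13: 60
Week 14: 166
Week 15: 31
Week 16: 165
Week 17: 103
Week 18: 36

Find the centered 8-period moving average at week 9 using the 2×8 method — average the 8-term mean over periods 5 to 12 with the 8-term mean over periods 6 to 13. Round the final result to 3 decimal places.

Sum over 5–12: 112 + 117 + 161 + 119 + 35 + 54 + 169 + 124 = 891
Sum over 6–13: 117 + 161 + 119 + 35 + 54 + 169 + 124 + 60 = 839
CMA at t=9 = (891 + 839) / (2·8) = 1730 / 16 = 108.125

108.125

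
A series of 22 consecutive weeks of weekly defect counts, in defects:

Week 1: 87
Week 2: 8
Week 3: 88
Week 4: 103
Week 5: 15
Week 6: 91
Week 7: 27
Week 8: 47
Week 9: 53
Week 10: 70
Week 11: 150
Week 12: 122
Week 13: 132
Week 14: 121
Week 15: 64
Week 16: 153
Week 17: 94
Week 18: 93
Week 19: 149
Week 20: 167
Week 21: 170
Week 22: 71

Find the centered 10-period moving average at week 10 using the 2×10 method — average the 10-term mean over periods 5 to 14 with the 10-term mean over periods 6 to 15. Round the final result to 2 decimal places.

85.25

Sum over 5–14: 15 + 91 + 27 + 47 + 53 + 70 + 150 + 122 + 132 + 121 = 828
Sum over 6–15: 91 + 27 + 47 + 53 + 70 + 150 + 122 + 132 + 121 + 64 = 877
CMA at t=10 = (828 + 877) / (2·10) = 1705 / 20 = 85.25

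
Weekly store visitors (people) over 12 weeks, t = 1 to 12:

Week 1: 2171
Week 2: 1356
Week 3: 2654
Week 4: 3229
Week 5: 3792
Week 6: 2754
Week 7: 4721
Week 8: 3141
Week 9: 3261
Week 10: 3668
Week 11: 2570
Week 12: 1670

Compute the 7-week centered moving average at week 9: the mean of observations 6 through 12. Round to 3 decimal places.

3112.143

Sum of periods 6–12: 2754 + 4721 + 3141 + 3261 + 3668 + 2570 + 1670 = 21785
Divide by 7: 21785 / 7 = 3112.143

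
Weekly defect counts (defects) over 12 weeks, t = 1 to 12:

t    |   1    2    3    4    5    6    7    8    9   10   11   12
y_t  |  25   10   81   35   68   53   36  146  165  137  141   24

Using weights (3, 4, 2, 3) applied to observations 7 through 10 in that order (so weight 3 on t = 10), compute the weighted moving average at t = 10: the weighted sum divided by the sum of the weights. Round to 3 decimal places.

119.417

Weighted sum: 3·36 + 4·146 + 2·165 + 3·137 = 108 + 584 + 330 + 411 = 1433
Weight total: 3 + 4 + 2 + 3 = 12
WMA = 1433 / 12 = 119.417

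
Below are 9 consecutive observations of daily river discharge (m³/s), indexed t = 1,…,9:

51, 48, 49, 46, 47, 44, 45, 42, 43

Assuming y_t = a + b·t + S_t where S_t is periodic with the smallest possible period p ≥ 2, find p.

2

First differences y_{t+1} − y_t: -3, 1, -3, 1, -3, 1, …
The difference pattern repeats every 2 terms and not for any smaller step, so p = 2.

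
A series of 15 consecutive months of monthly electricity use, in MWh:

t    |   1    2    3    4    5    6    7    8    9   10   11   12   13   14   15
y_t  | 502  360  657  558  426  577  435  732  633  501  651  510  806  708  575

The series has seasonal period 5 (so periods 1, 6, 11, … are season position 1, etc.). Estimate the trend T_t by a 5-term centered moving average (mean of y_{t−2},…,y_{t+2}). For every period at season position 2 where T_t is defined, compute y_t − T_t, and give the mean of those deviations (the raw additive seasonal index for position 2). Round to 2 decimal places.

-125.40

Season position 2 occurs at t = 7, 12 (where T_t is defined).
t=7: T_7 = 560.6000; y_7 − T_7 = 435 − 560.6000 = -125.6000
t=12: T_12 = 635.2000; y_12 − T_12 = 510 − 635.2000 = -125.2000
Mean deviation: (-125.6000 + -125.2000) / 2 = -125.40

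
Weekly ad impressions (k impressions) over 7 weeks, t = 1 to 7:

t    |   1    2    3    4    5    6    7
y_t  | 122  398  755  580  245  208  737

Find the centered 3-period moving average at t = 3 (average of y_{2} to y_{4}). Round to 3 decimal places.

577.667

Sum of periods 2–4: 398 + 755 + 580 = 1733
Divide by 3: 1733 / 3 = 577.667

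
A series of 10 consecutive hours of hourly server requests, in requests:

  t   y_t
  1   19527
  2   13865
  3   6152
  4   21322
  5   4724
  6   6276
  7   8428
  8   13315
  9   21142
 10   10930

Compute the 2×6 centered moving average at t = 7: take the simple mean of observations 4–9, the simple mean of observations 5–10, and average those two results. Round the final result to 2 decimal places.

11668.50

Sum over 4–9: 21322 + 4724 + 6276 + 8428 + 13315 + 21142 = 75207
Sum over 5–10: 4724 + 6276 + 8428 + 13315 + 21142 + 10930 = 64815
CMA at t=7 = (75207 + 64815) / (2·6) = 140022 / 12 = 11668.50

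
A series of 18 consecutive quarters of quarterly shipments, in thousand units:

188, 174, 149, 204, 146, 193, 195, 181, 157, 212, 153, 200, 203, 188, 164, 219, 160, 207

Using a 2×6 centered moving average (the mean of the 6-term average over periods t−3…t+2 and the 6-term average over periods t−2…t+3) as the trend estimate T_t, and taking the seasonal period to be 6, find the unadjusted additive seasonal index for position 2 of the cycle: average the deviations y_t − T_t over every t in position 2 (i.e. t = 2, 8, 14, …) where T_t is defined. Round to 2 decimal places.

-0.33

Season position 2 occurs at t = 8, 14 (where T_t is defined).
t=8: T_8 = 181.2500; y_8 − T_8 = 181 − 181.2500 = -0.2500
t=14: T_14 = 188.4167; y_14 − T_14 = 188 − 188.4167 = -0.4167
Mean deviation: (-0.2500 + -0.4167) / 2 = -0.33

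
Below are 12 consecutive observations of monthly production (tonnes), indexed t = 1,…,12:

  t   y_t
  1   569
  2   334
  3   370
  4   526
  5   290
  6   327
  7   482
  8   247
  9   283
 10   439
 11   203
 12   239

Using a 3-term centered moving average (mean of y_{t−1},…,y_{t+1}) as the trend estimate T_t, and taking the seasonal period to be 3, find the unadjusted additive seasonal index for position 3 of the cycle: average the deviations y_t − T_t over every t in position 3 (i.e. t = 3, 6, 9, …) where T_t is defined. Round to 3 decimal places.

-39.778

Season position 3 occurs at t = 3, 6, 9 (where T_t is defined).
t=3: T_3 = 410.00000; y_3 − T_3 = 370 − 410.00000 = -40.00000
t=6: T_6 = 366.33333; y_6 − T_6 = 327 − 366.33333 = -39.33333
t=9: T_9 = 323.00000; y_9 − T_9 = 283 − 323.00000 = -40.00000
Mean deviation: (-40.00000 + -39.33333 + -40.00000) / 3 = -39.778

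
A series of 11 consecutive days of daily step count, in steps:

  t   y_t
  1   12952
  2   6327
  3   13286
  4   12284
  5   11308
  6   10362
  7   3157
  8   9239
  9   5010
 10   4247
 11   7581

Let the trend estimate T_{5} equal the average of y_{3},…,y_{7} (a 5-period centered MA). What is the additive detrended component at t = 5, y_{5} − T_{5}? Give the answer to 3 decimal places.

1228.600

Trend T_5 = (13286 + 12284 + 11308 + 10362 + 3157) / 5 = 50397/5 = 10079.40000
Detrended value: 11308 − 10079.40000 = 1228.600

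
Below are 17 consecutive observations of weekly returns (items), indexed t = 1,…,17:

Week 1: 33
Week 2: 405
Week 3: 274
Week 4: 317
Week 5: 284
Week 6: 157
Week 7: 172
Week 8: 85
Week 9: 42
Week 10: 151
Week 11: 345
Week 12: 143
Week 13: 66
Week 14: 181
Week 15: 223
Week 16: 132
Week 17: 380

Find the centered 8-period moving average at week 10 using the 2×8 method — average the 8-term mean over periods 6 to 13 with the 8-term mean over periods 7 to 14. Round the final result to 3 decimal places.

146.625

Sum over 6–13: 157 + 172 + 85 + 42 + 151 + 345 + 143 + 66 = 1161
Sum over 7–14: 172 + 85 + 42 + 151 + 345 + 143 + 66 + 181 = 1185
CMA at t=10 = (1161 + 1185) / (2·8) = 2346 / 16 = 146.625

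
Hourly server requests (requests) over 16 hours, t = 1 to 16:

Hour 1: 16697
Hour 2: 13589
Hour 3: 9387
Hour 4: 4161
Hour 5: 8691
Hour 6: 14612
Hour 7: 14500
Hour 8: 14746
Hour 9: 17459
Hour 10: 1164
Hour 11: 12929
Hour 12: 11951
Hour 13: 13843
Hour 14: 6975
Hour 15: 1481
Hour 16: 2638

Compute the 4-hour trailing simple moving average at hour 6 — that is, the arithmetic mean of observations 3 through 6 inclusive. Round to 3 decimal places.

9212.750

Sum of periods 3–6: 9387 + 4161 + 8691 + 14612 = 36851
Divide by 4: 36851 / 4 = 9212.750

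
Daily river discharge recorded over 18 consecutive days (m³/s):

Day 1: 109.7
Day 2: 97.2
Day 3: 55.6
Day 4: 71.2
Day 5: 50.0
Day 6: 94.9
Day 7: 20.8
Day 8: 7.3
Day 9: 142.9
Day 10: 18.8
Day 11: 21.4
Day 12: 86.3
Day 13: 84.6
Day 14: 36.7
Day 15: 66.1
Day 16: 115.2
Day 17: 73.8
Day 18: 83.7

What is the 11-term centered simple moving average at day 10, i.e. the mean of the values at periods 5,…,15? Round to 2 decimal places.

Sum of periods 5–15: 50.0 + 94.9 + 20.8 + 7.3 + 142.9 + 18.8 + 21.4 + 86.3 + 84.6 + 36.7 + 66.1 = 629.8
Divide by 11: 629.8 / 11 = 57.25

57.25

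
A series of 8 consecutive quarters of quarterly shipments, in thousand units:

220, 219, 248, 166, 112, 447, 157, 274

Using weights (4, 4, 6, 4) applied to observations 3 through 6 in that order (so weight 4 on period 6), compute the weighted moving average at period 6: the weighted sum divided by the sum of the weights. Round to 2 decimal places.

228.67

Weighted sum: 4·248 + 4·166 + 6·112 + 4·447 = 992 + 664 + 672 + 1788 = 4116
Weight total: 4 + 4 + 6 + 4 = 18
WMA = 4116 / 18 = 228.67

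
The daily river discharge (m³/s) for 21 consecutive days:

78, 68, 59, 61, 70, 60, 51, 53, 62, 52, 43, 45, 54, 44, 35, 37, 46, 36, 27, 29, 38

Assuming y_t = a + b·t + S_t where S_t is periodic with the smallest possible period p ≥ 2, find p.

4

First differences y_{t+1} − y_t: -10, -9, 2, 9, -10, -9, 2, 9, -10, -9, …
The difference pattern repeats every 4 terms and not for any smaller step, so p = 4.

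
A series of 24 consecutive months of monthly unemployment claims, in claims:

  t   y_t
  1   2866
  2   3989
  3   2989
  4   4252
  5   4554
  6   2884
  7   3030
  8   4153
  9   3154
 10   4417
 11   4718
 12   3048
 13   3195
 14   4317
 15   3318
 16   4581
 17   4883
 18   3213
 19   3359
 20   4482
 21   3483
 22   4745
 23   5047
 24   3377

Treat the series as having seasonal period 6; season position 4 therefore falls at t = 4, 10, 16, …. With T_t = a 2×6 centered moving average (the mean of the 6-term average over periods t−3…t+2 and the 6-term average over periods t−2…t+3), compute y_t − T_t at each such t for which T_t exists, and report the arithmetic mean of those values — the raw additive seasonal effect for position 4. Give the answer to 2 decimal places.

649.58

Season position 4 occurs at t = 4, 10, 16 (where T_t is defined).
t=4: T_4 = 3602.6667; y_4 − T_4 = 4252 − 3602.6667 = 649.3333
t=10: T_10 = 3767.0833; y_10 − T_10 = 4417 − 3767.0833 = 649.9167
t=16: T_16 = 3931.5000; y_16 − T_16 = 4581 − 3931.5000 = 649.5000
Mean deviation: (649.3333 + 649.9167 + 649.5000) / 3 = 649.58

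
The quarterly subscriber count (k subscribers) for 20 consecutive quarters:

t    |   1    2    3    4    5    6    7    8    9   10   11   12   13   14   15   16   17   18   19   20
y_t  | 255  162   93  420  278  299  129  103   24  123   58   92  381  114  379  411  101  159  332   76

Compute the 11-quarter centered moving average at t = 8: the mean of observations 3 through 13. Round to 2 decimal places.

Sum of periods 3–13: 93 + 420 + 278 + 299 + 129 + 103 + 24 + 123 + 58 + 92 + 381 = 2000
Divide by 11: 2000 / 11 = 181.82

181.82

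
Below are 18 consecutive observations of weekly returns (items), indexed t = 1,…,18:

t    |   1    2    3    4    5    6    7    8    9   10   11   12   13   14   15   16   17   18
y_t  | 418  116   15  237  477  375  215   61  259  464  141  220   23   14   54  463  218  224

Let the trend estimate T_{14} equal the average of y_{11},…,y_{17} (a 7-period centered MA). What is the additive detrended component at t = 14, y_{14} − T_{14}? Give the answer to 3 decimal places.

-147.857

Trend T_14 = (141 + 220 + 23 + 14 + 54 + 463 + 218) / 7 = 1133/7 = 161.85714
Detrended value: 14 − 161.85714 = -147.857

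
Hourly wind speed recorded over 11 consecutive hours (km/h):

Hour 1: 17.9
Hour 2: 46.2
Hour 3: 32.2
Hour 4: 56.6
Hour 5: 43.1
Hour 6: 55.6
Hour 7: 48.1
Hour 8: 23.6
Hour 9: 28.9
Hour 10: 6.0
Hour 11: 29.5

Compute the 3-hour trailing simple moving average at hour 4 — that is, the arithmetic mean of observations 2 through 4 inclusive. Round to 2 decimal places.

45.00

Sum of periods 2–4: 46.2 + 32.2 + 56.6 = 135.0
Divide by 3: 135.0 / 3 = 45.00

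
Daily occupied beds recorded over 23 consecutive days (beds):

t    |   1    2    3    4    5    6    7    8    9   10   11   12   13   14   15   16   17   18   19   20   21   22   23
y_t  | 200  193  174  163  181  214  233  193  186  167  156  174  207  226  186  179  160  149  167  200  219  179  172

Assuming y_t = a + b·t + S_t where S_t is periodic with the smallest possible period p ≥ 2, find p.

First differences y_{t+1} − y_t: -7, -19, -11, 18, 33, 19, -40, -7, -19, -11, 18, 33, 19, -40, -7, -19, …
The difference pattern repeats every 7 terms and not for any smaller step, so p = 7.

7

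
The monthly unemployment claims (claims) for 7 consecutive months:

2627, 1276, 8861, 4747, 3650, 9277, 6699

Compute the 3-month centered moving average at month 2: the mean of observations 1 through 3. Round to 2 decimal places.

4254.67

Sum of periods 1–3: 2627 + 1276 + 8861 = 12764
Divide by 3: 12764 / 3 = 4254.67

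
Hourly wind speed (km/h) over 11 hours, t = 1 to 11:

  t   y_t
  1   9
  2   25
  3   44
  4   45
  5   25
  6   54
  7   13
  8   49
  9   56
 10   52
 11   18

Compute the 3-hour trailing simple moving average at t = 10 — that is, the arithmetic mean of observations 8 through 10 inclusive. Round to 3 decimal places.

52.333

Sum of periods 8–10: 49 + 56 + 52 = 157
Divide by 3: 157 / 3 = 52.333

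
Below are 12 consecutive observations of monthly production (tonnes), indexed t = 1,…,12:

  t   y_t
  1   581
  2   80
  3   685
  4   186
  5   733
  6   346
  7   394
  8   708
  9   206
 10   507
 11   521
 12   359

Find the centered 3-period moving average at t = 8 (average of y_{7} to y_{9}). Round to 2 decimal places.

436.00

Sum of periods 7–9: 394 + 708 + 206 = 1308
Divide by 3: 1308 / 3 = 436.00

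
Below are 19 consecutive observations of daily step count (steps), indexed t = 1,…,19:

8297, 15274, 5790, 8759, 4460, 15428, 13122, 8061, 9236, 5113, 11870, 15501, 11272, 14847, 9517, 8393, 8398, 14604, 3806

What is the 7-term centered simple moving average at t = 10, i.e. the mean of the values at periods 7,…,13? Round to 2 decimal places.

Sum of periods 7–13: 13122 + 8061 + 9236 + 5113 + 11870 + 15501 + 11272 = 74175
Divide by 7: 74175 / 7 = 10596.43

10596.43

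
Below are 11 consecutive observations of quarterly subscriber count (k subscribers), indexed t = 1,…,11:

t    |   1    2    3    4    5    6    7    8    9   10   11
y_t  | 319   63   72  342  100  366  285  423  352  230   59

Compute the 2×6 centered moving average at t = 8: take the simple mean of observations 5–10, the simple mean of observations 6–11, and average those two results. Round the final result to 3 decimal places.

289.250

Sum over 5–10: 100 + 366 + 285 + 423 + 352 + 230 = 1756
Sum over 6–11: 366 + 285 + 423 + 352 + 230 + 59 = 1715
CMA at t=8 = (1756 + 1715) / (2·6) = 3471 / 12 = 289.250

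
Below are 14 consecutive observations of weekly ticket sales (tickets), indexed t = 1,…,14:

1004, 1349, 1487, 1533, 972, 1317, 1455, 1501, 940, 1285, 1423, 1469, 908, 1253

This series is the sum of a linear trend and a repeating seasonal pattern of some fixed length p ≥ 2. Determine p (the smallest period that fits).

4

First differences y_{t+1} − y_t: 345, 138, 46, -561, 345, 138, 46, -561, 345, 138, …
The difference pattern repeats every 4 terms and not for any smaller step, so p = 4.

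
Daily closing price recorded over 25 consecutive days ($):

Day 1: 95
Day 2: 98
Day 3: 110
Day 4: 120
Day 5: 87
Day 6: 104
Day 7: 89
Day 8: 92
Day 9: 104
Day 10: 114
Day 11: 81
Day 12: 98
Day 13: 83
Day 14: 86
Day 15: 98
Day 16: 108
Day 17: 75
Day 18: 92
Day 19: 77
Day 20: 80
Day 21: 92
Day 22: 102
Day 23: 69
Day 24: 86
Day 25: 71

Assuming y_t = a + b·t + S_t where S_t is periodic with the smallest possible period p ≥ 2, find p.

First differences y_{t+1} − y_t: 3, 12, 10, -33, 17, -15, 3, 12, 10, -33, 17, -15, 3, 12, …
The difference pattern repeats every 6 terms and not for any smaller step, so p = 6.

6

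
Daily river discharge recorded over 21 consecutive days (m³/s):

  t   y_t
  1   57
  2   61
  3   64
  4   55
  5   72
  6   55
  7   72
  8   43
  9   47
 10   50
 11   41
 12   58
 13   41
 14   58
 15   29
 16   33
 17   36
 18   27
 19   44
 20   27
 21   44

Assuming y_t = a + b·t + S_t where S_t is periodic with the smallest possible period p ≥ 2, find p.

First differences y_{t+1} − y_t: 4, 3, -9, 17, -17, 17, -29, 4, 3, -9, 17, -17, 17, -29, 4, 3, …
The difference pattern repeats every 7 terms and not for any smaller step, so p = 7.

7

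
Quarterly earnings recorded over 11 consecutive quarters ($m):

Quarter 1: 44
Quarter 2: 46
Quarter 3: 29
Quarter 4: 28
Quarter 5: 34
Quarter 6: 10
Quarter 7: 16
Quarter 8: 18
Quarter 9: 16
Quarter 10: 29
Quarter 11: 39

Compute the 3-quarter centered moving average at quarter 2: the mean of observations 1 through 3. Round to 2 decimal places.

39.67

Sum of periods 1–3: 44 + 46 + 29 = 119
Divide by 3: 119 / 3 = 39.67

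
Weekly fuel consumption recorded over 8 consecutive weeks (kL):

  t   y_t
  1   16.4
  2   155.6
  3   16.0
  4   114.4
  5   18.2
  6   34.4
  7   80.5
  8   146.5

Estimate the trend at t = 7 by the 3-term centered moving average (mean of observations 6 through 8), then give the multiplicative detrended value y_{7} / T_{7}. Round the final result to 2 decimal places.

Trend T_7 = (34.4 + 80.5 + 146.5) / 3 = 261.4/3 = 87.1333
Ratio to trend: 80.5 / 87.1333 = 0.92

0.92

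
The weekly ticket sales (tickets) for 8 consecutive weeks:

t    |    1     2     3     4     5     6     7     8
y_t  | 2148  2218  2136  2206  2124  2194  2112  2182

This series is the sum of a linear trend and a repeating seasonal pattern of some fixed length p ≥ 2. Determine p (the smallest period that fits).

2

First differences y_{t+1} − y_t: 70, -82, 70, -82, 70, -82, …
The difference pattern repeats every 2 terms and not for any smaller step, so p = 2.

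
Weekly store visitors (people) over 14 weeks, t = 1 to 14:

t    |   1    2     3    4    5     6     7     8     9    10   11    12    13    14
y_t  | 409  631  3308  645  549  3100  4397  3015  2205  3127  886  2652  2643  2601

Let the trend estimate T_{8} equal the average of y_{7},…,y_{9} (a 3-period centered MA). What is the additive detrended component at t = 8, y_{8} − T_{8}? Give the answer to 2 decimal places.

Trend T_8 = (4397 + 3015 + 2205) / 3 = 9617/3 = 3205.6667
Detrended value: 3015 − 3205.6667 = -190.67

-190.67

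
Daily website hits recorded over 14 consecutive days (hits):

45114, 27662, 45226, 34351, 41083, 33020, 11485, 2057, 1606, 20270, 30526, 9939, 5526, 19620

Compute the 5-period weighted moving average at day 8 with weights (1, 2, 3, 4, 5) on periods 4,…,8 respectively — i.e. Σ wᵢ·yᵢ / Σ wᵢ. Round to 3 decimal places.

Weighted sum: 1·34351 + 2·41083 + 3·33020 + 4·11485 + 5·2057 = 34351 + 82166 + 99060 + 45940 + 10285 = 271802
Weight total: 1 + 2 + 3 + 4 + 5 = 15
WMA = 271802 / 15 = 18120.133

18120.133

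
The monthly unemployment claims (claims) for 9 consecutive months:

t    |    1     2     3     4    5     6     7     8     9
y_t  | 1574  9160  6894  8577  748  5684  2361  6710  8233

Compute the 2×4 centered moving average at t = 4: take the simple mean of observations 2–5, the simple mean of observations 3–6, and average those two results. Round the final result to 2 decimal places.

5910.25

Sum over 2–5: 9160 + 6894 + 8577 + 748 = 25379
Sum over 3–6: 6894 + 8577 + 748 + 5684 = 21903
CMA at t=4 = (25379 + 21903) / (2·4) = 47282 / 8 = 5910.25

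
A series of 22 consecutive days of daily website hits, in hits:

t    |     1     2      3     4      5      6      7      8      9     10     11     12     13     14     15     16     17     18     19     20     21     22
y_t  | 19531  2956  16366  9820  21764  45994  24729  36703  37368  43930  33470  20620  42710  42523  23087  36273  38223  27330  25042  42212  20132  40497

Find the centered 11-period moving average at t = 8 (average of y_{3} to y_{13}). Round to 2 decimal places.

30315.82

Sum of periods 3–13: 16366 + 9820 + 21764 + 45994 + 24729 + 36703 + 37368 + 43930 + 33470 + 20620 + 42710 = 333474
Divide by 11: 333474 / 11 = 30315.82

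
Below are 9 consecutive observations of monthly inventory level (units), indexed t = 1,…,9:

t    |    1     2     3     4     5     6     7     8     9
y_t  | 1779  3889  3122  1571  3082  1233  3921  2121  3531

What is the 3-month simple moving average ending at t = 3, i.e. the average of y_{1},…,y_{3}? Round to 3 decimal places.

2930.000

Sum of periods 1–3: 1779 + 3889 + 3122 = 8790
Divide by 3: 8790 / 3 = 2930.000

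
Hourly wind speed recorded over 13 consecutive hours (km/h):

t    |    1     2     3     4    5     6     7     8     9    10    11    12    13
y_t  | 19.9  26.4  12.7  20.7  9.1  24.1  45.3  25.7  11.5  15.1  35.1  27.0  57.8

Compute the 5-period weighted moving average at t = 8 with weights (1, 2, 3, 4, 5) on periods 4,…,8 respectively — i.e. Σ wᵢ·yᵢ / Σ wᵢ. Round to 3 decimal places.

Weighted sum: 1·20.7 + 2·9.1 + 3·24.1 + 4·45.3 + 5·25.7 = 20.7 + 18.2 + 72.3 + 181.2 + 128.5 = 420.9
Weight total: 1 + 2 + 3 + 4 + 5 = 15
WMA = 420.9 / 15 = 28.060

28.060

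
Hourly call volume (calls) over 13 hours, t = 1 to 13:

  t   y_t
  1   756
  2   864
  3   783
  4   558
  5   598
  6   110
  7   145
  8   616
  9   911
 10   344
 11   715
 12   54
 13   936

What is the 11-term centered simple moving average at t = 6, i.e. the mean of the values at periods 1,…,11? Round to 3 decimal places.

581.818

Sum of periods 1–11: 756 + 864 + 783 + 558 + 598 + 110 + 145 + 616 + 911 + 344 + 715 = 6400
Divide by 11: 6400 / 11 = 581.818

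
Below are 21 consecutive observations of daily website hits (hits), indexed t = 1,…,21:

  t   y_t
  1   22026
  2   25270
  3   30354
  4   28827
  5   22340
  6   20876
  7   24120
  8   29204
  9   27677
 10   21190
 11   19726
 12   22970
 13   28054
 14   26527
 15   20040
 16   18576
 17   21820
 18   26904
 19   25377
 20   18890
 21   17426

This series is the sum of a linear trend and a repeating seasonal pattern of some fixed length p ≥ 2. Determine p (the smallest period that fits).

First differences y_{t+1} − y_t: 3244, 5084, -1527, -6487, -1464, 3244, 5084, -1527, -6487, -1464, 3244, 5084, …
The difference pattern repeats every 5 terms and not for any smaller step, so p = 5.

5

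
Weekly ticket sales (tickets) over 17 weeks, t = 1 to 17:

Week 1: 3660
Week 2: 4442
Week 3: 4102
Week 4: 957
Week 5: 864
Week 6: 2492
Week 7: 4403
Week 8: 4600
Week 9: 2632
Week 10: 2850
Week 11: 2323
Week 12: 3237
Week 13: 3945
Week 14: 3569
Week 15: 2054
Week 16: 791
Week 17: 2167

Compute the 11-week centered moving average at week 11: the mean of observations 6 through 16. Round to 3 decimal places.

2990.545

Sum of periods 6–16: 2492 + 4403 + 4600 + 2632 + 2850 + 2323 + 3237 + 3945 + 3569 + 2054 + 791 = 32896
Divide by 11: 32896 / 11 = 2990.545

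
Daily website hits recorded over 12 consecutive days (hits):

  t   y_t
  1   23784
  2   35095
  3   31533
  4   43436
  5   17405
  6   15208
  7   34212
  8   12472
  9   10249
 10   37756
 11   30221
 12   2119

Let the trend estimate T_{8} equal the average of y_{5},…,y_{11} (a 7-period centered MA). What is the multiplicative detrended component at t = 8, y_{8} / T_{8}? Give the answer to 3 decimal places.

0.554

Trend T_8 = (17405 + 15208 + 34212 + 12472 + 10249 + 37756 + 30221) / 7 = 157523/7 = 22503.28571
Ratio to trend: 12472 / 22503.28571 = 0.554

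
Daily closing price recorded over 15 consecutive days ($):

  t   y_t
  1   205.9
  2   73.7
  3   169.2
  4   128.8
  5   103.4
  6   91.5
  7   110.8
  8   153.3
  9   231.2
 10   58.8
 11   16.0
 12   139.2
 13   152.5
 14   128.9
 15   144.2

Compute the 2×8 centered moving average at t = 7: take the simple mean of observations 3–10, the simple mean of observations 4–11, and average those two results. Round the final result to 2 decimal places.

121.30

Sum over 3–10: 169.2 + 128.8 + 103.4 + 91.5 + 110.8 + 153.3 + 231.2 + 58.8 = 1047.0
Sum over 4–11: 128.8 + 103.4 + 91.5 + 110.8 + 153.3 + 231.2 + 58.8 + 16.0 = 893.8
CMA at t=7 = (1047.0 + 893.8) / (2·8) = 1940.8 / 16 = 121.30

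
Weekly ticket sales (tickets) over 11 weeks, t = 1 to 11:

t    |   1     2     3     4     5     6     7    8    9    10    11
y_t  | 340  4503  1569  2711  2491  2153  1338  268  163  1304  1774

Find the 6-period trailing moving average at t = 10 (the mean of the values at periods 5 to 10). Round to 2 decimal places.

1286.17

Sum of periods 5–10: 2491 + 2153 + 1338 + 268 + 163 + 1304 = 7717
Divide by 6: 7717 / 6 = 1286.17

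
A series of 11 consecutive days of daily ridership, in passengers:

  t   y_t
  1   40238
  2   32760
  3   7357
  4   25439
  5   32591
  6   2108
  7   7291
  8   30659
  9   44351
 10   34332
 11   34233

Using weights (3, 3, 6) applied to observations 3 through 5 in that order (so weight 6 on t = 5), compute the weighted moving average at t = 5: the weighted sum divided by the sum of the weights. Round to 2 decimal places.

24494.50

Weighted sum: 3·7357 + 3·25439 + 6·32591 = 22071 + 76317 + 195546 = 293934
Weight total: 3 + 3 + 6 = 12
WMA = 293934 / 12 = 24494.50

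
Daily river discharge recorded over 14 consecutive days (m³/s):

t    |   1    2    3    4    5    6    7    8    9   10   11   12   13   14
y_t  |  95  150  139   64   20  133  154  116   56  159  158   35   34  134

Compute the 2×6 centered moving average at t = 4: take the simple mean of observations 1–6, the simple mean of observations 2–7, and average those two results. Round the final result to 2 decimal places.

105.08

Sum over 1–6: 95 + 150 + 139 + 64 + 20 + 133 = 601
Sum over 2–7: 150 + 139 + 64 + 20 + 133 + 154 = 660
CMA at t=4 = (601 + 660) / (2·6) = 1261 / 12 = 105.08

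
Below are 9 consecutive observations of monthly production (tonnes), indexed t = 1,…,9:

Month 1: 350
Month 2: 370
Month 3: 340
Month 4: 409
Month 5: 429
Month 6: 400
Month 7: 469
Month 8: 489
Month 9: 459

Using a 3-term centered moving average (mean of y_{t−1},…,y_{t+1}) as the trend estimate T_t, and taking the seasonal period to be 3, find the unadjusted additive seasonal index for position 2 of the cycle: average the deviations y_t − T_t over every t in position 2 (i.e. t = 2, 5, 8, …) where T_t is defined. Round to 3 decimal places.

16.556

Season position 2 occurs at t = 2, 5, 8 (where T_t is defined).
t=2: T_2 = 353.33333; y_2 − T_2 = 370 − 353.33333 = 16.66667
t=5: T_5 = 412.66667; y_5 − T_5 = 429 − 412.66667 = 16.33333
t=8: T_8 = 472.33333; y_8 − T_8 = 489 − 472.33333 = 16.66667
Mean deviation: (16.66667 + 16.33333 + 16.66667) / 3 = 16.556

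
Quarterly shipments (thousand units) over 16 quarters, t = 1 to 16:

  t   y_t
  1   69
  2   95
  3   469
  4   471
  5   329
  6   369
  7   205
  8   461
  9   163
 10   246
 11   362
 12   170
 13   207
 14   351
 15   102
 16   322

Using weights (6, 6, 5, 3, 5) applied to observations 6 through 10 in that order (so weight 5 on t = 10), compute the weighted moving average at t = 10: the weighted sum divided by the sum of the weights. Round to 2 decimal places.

298.72

Weighted sum: 6·369 + 6·205 + 5·461 + 3·163 + 5·246 = 2214 + 1230 + 2305 + 489 + 1230 = 7468
Weight total: 6 + 6 + 5 + 3 + 5 = 25
WMA = 7468 / 25 = 298.72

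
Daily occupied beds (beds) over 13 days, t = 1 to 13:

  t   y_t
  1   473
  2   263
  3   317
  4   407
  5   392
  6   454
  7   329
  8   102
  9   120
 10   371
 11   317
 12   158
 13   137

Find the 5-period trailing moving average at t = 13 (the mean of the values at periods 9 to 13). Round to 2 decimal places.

220.60

Sum of periods 9–13: 120 + 371 + 317 + 158 + 137 = 1103
Divide by 5: 1103 / 5 = 220.60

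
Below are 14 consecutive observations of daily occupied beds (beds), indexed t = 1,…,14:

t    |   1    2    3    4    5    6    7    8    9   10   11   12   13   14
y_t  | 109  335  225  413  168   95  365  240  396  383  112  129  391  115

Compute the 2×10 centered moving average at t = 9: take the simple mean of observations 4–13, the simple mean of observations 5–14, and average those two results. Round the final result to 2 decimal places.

Sum over 4–13: 413 + 168 + 95 + 365 + 240 + 396 + 383 + 112 + 129 + 391 = 2692
Sum over 5–14: 168 + 95 + 365 + 240 + 396 + 383 + 112 + 129 + 391 + 115 = 2394
CMA at t=9 = (2692 + 2394) / (2·10) = 5086 / 20 = 254.30

254.30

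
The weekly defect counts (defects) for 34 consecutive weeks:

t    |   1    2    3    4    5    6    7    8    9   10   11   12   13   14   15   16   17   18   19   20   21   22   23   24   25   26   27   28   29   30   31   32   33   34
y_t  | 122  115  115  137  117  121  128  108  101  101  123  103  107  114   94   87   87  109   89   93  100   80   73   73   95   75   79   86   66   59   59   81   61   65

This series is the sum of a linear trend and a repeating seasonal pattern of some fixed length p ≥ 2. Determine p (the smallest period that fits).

7

First differences y_{t+1} − y_t: -7, 0, 22, -20, 4, 7, -20, -7, 0, 22, -20, 4, 7, -20, -7, 0, …
The difference pattern repeats every 7 terms and not for any smaller step, so p = 7.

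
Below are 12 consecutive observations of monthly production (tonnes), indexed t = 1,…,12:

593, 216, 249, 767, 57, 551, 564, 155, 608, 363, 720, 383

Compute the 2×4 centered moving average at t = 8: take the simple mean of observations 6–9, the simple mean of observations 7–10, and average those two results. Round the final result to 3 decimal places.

Sum over 6–9: 551 + 564 + 155 + 608 = 1878
Sum over 7–10: 564 + 155 + 608 + 363 = 1690
CMA at t=8 = (1878 + 1690) / (2·4) = 3568 / 8 = 446.000

446.000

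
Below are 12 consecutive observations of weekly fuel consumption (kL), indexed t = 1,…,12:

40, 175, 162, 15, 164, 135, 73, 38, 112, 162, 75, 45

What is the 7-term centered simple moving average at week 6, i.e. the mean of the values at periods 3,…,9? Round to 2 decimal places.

99.86

Sum of periods 3–9: 162 + 15 + 164 + 135 + 73 + 38 + 112 = 699
Divide by 7: 699 / 7 = 99.86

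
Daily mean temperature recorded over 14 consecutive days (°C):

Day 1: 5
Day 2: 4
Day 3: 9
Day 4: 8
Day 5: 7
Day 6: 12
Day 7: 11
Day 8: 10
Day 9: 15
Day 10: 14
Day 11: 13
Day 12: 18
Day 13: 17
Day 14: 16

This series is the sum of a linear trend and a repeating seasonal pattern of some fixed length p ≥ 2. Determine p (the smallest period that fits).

3

First differences y_{t+1} − y_t: -1, 5, -1, -1, 5, -1, -1, 5, …
The difference pattern repeats every 3 terms and not for any smaller step, so p = 3.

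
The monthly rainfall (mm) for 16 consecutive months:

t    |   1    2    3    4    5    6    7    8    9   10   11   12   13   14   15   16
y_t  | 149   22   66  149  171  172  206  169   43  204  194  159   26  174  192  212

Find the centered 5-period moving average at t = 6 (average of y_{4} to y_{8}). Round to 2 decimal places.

173.40

Sum of periods 4–8: 149 + 171 + 172 + 206 + 169 = 867
Divide by 5: 867 / 5 = 173.40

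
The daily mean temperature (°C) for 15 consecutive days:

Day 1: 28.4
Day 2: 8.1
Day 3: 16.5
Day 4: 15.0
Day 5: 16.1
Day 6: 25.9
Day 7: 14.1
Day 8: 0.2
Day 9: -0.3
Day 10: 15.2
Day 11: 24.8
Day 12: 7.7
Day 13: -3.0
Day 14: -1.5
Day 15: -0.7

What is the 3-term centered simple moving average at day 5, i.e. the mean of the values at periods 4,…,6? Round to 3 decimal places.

Sum of periods 4–6: 15.0 + 16.1 + 25.9 = 57.0
Divide by 3: 57.0 / 3 = 19.000

19.000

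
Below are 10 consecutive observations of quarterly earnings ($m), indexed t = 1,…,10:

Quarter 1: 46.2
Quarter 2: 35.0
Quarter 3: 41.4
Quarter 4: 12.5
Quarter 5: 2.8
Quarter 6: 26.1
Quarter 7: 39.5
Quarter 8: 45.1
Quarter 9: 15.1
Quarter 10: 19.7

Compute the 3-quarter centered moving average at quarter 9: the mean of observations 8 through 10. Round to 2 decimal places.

26.63

Sum of periods 8–10: 45.1 + 15.1 + 19.7 = 79.9
Divide by 3: 79.9 / 3 = 26.63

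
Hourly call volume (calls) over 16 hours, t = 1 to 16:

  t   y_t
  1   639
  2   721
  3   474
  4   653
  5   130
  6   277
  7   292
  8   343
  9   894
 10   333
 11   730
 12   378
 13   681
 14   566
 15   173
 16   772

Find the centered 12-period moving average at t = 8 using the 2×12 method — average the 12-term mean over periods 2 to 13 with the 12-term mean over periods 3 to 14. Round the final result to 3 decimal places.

485.708

Sum over 2–13: 721 + 474 + 653 + 130 + 277 + 292 + 343 + 894 + 333 + 730 + 378 + 681 = 5906
Sum over 3–14: 474 + 653 + 130 + 277 + 292 + 343 + 894 + 333 + 730 + 378 + 681 + 566 = 5751
CMA at t=8 = (5906 + 5751) / (2·12) = 11657 / 24 = 485.708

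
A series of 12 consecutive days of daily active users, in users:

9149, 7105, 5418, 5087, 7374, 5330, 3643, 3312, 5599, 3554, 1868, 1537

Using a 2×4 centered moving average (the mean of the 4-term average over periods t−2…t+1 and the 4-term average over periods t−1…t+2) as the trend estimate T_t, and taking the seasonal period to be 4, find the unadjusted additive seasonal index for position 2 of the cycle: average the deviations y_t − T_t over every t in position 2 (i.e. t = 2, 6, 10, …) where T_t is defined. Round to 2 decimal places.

Season position 2 occurs at t = 6, 10 (where T_t is defined).
t=6: T_6 = 5136.6250; y_6 − T_6 = 5330 − 5136.6250 = 193.3750
t=10: T_10 = 3361.3750; y_10 − T_10 = 3554 − 3361.3750 = 192.6250
Mean deviation: (193.3750 + 192.6250) / 2 = 193.00

193.00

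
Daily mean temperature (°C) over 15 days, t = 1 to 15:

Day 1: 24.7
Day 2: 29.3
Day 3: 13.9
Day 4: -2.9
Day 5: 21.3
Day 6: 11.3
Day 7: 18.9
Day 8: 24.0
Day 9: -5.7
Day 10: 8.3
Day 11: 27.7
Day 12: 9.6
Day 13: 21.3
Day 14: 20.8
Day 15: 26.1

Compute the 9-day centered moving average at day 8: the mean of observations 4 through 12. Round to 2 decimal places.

Sum of periods 4–12: (-2.9) + 21.3 + 11.3 + 18.9 + 24.0 + (-5.7) + 8.3 + 27.7 + 9.6 = 112.5
Divide by 9: 112.5 / 9 = 12.50

12.50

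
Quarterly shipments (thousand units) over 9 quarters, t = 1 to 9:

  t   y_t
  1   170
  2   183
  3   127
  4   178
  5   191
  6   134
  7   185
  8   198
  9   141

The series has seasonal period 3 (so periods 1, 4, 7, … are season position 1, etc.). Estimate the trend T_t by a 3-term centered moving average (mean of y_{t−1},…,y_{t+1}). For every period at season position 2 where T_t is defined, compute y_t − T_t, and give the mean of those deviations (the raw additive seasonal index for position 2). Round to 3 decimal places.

23.222

Season position 2 occurs at t = 2, 5, 8 (where T_t is defined).
t=2: T_2 = 160.00000; y_2 − T_2 = 183 − 160.00000 = 23.00000
t=5: T_5 = 167.66667; y_5 − T_5 = 191 − 167.66667 = 23.33333
t=8: T_8 = 174.66667; y_8 − T_8 = 198 − 174.66667 = 23.33333
Mean deviation: (23.00000 + 23.33333 + 23.33333) / 3 = 23.222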